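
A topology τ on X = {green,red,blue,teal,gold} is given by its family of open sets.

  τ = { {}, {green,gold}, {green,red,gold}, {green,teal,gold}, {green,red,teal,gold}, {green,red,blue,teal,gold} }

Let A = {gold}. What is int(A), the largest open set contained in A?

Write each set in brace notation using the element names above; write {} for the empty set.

U open, U⊆A: {}. int(A) = ⋃ = {}

{}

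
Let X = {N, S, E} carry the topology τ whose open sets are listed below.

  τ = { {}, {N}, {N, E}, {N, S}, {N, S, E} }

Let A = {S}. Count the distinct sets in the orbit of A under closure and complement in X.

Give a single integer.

4

complement {N, E}; its interior {N, E}; cl(A) = X∖{N, E} = {S}
With k = closure, c = complement:
  1. A     = {S}
  2. cA    = {N, E}
  3. kcA   = {N, S, E}
  4. ckcA  = {}
k, c of each give nothing new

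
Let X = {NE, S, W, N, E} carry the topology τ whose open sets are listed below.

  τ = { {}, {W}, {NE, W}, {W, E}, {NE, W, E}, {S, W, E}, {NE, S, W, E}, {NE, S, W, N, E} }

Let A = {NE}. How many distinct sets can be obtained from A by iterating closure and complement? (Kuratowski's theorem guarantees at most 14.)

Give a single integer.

closure: X∖int(X∖A) = X∖{S, W, E} = {NE, N}
Let k=closure and c=complement:
  1. A     = {NE}
  2. kA    = {NE, N}
  3. cA    = {S, W, N, E}
  4. ckA   = {S, W, E}
  5. kcA   = {NE, S, W, N, E}
  6. ckcA  = {}
— saturated at 6

6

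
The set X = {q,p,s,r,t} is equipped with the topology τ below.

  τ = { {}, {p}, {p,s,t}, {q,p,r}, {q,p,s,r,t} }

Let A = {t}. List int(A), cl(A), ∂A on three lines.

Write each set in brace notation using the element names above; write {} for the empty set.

int(A) = {}
cl(A)  = {s,t}
∂A     = {s,t}

opens ⊆ A: {}; union → int = {}
complement {q,p,s,r}; its interior {q,p,r}; cl(A) = X∖{q,p,r} = {s,t}
boundary = {s,t} ∖ {} = {s,t}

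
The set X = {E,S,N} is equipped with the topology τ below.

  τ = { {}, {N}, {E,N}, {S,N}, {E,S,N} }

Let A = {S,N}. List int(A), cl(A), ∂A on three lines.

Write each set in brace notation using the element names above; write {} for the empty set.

int(A) = {S,N}
cl(A)  = {E,S,N}
∂A     = {E}

opens ⊆ A: {}, {N}, {S,N}; union → int = {S,N}
complement {E}; its interior {}; cl(A) = X∖{} = {E,S,N}
boundary = {E,S,N} ∖ {S,N} = {E}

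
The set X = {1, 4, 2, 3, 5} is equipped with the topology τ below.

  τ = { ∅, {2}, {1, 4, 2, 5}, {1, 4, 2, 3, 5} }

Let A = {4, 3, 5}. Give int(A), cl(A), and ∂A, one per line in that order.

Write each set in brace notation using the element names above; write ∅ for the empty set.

int(A) = ∅
cl(A)  = {1, 4, 3, 5}
∂A     = {1, 4, 3, 5}

opens ⊆ A: ∅; union → int = ∅
complement {1, 2}; its interior {2}; cl(A) = X∖{2} = {1, 4, 3, 5}
boundary = {1, 4, 3, 5} ∖ ∅ = {1, 4, 3, 5}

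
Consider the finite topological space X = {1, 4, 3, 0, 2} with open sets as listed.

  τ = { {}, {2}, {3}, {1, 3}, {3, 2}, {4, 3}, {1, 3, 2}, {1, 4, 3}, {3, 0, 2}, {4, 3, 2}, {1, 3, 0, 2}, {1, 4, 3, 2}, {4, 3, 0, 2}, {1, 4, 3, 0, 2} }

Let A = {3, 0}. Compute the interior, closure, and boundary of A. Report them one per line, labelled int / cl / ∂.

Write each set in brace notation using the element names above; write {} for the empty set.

U open, U⊆A: {}, {3}. int(A) = ⋃ = {3}
X∖A={1, 4, 2}, int(X∖A)={2}, hence cl(A)={1, 4, 3, 0}
∂A: remove int from cl → {1, 4, 0}

int(A) = {3}
cl(A)  = {1, 4, 3, 0}
∂A     = {1, 4, 0}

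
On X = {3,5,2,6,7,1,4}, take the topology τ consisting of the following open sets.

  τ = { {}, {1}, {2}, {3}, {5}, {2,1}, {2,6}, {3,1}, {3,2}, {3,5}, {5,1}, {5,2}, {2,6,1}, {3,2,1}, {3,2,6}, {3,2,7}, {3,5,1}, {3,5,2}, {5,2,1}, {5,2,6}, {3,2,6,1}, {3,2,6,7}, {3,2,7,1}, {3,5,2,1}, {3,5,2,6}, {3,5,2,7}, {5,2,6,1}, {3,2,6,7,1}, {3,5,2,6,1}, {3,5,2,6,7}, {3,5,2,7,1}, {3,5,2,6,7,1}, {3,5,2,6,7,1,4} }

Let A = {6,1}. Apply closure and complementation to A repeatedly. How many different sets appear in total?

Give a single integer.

8

cl via duality: int({3,5,2,7,4}) = {3,5,2,7}, so X∖{3,5,2,7} = {6,1,4}
Write k for closure, c for complement:
  1. A     = {6,1}
  2. kA    = {6,1,4}
  3. cA    = {3,5,2,7,4}
  4. ckA   = {3,5,2,7}
  5. kcA   = {3,5,2,6,7,4}
  6. ckcA  = {1}
  7. kckcA = {1,4}
  8. ckckcA = {3,5,2,6,7}
applying k or c yields no new set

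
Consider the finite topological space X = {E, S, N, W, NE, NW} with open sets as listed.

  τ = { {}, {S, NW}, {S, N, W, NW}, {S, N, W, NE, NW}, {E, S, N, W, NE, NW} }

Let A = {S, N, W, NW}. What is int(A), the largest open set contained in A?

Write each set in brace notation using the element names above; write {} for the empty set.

open subsets of A: {}, {S, NW}, {S, N, W, NW}; so int(A) = {S, N, W, NW}

{S, N, W, NW}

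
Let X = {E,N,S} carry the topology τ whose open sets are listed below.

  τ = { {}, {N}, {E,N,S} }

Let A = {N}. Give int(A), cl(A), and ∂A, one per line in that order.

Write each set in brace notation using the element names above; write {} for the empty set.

opens ⊆ A: {}, {N}; union → int = {N}
complement {E,S}; its interior {}; cl(A) = X∖{} = {E,N,S}
boundary = {E,N,S} ∖ {N} = {E,S}

int(A) = {N}
cl(A)  = {E,N,S}
∂A     = {E,S}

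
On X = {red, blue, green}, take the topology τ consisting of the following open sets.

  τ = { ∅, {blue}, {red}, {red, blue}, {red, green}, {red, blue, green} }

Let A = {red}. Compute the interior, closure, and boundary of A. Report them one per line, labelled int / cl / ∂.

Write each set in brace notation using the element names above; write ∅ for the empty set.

int(A) = {red}
cl(A)  = {red, green}
∂A     = {green}

open subsets of A: ∅, {red}; so int(A) = {red}
closure: X∖int(X∖A) = X∖{blue} = {red, green}
∂A = {red, green} minus {red} = {green}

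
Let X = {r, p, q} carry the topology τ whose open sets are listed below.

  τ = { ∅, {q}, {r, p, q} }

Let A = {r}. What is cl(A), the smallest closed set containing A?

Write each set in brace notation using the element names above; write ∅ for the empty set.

{r, p}

closure: X∖int(X∖A) = X∖{q} = {r, p}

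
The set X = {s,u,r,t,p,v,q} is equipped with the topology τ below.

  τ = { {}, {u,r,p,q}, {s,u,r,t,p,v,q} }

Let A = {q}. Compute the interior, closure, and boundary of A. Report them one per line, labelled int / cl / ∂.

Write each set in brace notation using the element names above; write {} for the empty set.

int(A) = {}
cl(A)  = {s,u,r,t,p,v,q}
∂A     = {s,u,r,t,p,v,q}

opens ⊆ A: {}; union → int = {}
complement {s,u,r,t,p,v}; its interior {}; cl(A) = X∖{} = {s,u,r,t,p,v,q}
boundary = {s,u,r,t,p,v,q} ∖ {} = {s,u,r,t,p,v,q}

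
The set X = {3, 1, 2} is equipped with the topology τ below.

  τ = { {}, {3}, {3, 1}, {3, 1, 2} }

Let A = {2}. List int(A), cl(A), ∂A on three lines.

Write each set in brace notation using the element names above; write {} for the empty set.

int(A) = {}
cl(A)  = {2}
∂A     = {2}

opens ⊆ A: {}; union → int = {}
complement {3, 1}; its interior {3, 1}; cl(A) = X∖{3, 1} = {2}
boundary = {2} ∖ {} = {2}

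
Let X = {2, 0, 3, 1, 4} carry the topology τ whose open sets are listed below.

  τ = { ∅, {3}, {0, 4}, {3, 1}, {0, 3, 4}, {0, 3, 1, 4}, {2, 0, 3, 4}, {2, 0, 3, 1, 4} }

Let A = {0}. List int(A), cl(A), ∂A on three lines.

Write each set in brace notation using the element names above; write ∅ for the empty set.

int(A) = ∅
cl(A)  = {2, 0, 4}
∂A     = {2, 0, 4}

U open, U⊆A: ∅. int(A) = ⋃ = ∅
X∖A={2, 3, 1, 4}, int(X∖A)={3, 1}, hence cl(A)={2, 0, 4}
∂A: remove int from cl → {2, 0, 4}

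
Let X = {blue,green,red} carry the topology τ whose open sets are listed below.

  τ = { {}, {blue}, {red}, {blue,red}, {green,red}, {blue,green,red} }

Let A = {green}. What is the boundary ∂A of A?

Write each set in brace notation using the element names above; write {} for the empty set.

{green}

opens ⊆ A: {}; union → int = {}
complement {blue,red}; its interior {blue,red}; cl(A) = X∖{blue,red} = {green}
boundary = {green} ∖ {} = {green}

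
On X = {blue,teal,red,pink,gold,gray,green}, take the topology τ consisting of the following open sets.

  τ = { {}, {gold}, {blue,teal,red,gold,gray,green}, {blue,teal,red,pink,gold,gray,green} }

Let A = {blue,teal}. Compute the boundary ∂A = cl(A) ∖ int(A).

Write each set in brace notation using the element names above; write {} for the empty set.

{blue,teal,red,pink,gray,green}

U open, U⊆A: {}. int(A) = ⋃ = {}
X∖A={red,pink,gold,gray,green}, int(X∖A)={gold}, hence cl(A)={blue,teal,red,pink,gray,green}
∂A: remove int from cl → {blue,teal,red,pink,gray,green}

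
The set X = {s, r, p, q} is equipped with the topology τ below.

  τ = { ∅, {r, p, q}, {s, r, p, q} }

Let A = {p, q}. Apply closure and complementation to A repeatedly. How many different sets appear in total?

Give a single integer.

complement {s, r}; its interior ∅; cl(A) = X∖∅ = {s, r, p, q}
With k = closure, c = complement:
  1. A     = {p, q}
  2. kA    = {s, r, p, q}
  3. cA    = {s, r}
  4. ckA   = ∅
k, c of each give nothing new

4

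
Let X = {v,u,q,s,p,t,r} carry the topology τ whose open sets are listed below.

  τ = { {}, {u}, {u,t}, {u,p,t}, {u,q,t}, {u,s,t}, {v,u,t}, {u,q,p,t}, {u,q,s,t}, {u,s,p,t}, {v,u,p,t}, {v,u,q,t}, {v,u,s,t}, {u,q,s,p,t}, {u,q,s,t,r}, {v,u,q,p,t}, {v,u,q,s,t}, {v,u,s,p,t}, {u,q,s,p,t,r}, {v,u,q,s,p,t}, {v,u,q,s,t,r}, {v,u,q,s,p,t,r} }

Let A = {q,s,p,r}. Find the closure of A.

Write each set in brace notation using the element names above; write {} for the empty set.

{q,s,p,r}

X∖A={v,u,t}, int(X∖A)={v,u,t}, hence cl(A)={q,s,p,r}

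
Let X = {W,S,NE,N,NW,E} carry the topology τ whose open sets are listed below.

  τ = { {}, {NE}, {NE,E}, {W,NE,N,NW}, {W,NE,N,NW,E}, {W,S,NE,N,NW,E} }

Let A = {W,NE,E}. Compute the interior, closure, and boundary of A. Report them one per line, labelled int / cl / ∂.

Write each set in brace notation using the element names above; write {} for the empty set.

int(A) = {NE,E}
cl(A)  = {W,S,NE,N,NW,E}
∂A     = {W,S,N,NW}

U open, U⊆A: {}, {NE}, {NE,E}. int(A) = ⋃ = {NE,E}
X∖A={S,N,NW}, int(X∖A)={}, hence cl(A)={W,S,NE,N,NW,E}
∂A: remove int from cl → {W,S,N,NW}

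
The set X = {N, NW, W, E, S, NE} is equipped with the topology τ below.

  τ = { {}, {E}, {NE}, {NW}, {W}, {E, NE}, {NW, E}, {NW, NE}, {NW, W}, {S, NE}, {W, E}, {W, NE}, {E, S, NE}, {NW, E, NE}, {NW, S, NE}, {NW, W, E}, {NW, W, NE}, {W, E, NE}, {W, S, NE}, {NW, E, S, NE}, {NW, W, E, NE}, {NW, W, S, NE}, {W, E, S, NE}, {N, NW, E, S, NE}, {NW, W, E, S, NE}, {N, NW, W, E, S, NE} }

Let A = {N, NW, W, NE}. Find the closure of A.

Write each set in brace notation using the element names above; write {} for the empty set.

{N, NW, W, S, NE}

X∖A={E, S}, int(X∖A)={E}, hence cl(A)={N, NW, W, S, NE}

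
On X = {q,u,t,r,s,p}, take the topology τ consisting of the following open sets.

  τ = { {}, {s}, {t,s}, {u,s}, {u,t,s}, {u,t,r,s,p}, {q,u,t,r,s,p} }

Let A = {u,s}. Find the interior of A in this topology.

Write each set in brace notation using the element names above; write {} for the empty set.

opens ⊆ A: {}, {s}, {u,s}; union → int = {u,s}

{u,s}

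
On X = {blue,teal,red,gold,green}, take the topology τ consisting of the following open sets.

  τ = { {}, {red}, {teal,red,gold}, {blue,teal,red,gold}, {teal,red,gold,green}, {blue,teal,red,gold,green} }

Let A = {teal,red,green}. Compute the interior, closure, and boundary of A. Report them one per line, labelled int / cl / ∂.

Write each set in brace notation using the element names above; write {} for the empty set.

opens ⊆ A: {}, {red}; union → int = {red}
complement {blue,gold}; its interior {}; cl(A) = X∖{} = {blue,teal,red,gold,green}
boundary = {blue,teal,red,gold,green} ∖ {red} = {blue,teal,gold,green}

int(A) = {red}
cl(A)  = {blue,teal,red,gold,green}
∂A     = {blue,teal,gold,green}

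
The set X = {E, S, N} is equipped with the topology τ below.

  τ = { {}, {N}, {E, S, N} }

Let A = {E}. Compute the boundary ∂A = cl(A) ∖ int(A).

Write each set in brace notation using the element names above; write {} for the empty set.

interior: largest open inside A is {} (from {})
cl via duality: int({S, N}) = {N}, so X∖{N} = {E, S}
cl∖int = {E, S}

{E, S}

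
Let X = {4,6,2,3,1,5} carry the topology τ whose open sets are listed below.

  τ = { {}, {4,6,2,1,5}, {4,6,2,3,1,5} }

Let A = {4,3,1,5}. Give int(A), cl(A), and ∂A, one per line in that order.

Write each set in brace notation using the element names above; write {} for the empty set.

int(A) = {}
cl(A)  = {4,6,2,3,1,5}
∂A     = {4,6,2,3,1,5}

U open, U⊆A: {}. int(A) = ⋃ = {}
X∖A={6,2}, int(X∖A)={}, hence cl(A)={4,6,2,3,1,5}
∂A: remove int from cl → {4,6,2,3,1,5}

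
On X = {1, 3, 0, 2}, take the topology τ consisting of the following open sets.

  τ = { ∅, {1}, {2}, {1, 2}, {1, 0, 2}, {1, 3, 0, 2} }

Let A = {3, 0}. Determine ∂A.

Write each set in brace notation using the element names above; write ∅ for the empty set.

{3, 0}

interior: largest open inside A is ∅ (from ∅)
cl via duality: int({1, 2}) = {1, 2}, so X∖{1, 2} = {3, 0}
cl∖int = {3, 0}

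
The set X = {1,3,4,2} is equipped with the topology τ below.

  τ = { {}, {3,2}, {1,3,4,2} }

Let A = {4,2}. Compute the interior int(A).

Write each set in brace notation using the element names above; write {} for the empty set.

open subsets of A: {}; so int(A) = {}

{}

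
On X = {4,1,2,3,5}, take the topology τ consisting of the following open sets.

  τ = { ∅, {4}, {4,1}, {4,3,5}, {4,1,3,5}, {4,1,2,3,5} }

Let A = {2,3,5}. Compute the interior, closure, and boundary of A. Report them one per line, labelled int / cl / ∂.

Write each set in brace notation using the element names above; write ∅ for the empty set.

U open, U⊆A: ∅. int(A) = ⋃ = ∅
X∖A={4,1}, int(X∖A)={4,1}, hence cl(A)={2,3,5}
∂A: remove int from cl → {2,3,5}

int(A) = ∅
cl(A)  = {2,3,5}
∂A     = {2,3,5}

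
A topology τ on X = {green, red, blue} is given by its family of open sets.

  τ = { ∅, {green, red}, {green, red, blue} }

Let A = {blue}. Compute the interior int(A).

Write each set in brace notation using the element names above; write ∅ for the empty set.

open subsets of A: ∅; so int(A) = ∅

∅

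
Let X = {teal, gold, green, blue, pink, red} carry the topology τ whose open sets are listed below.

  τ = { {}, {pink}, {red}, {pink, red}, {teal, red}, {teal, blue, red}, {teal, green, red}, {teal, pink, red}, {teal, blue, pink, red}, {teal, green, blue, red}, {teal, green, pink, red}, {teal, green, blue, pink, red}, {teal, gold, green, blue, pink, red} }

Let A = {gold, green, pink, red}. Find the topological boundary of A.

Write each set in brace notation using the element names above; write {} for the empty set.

{teal, gold, green, blue}

U open, U⊆A: {}, {red}, {pink}, {pink, red}. int(A) = ⋃ = {pink, red}
X∖A={teal, blue}, int(X∖A)={}, hence cl(A)={teal, gold, green, blue, pink, red}
∂A: remove int from cl → {teal, gold, green, blue}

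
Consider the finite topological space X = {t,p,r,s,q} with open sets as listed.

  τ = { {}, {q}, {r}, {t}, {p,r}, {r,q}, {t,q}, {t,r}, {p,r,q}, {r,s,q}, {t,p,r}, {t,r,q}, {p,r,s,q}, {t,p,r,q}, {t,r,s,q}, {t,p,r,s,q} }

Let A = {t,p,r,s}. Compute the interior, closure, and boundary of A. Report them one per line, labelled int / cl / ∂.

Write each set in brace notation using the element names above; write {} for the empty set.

U open, U⊆A: {}, {t}, {r}, {p,r}, {t,r}, {t,p,r}. int(A) = ⋃ = {t,p,r}
X∖A={q}, int(X∖A)={q}, hence cl(A)={t,p,r,s}
∂A: remove int from cl → {s}

int(A) = {t,p,r}
cl(A)  = {t,p,r,s}
∂A     = {s}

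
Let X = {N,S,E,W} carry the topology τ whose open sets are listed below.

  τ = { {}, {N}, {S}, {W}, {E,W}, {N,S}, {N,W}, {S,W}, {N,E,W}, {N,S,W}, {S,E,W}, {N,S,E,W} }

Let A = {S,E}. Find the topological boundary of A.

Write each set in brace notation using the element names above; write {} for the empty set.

U open, U⊆A: {}, {S}. int(A) = ⋃ = {S}
X∖A={N,W}, int(X∖A)={N,W}, hence cl(A)={S,E}
∂A: remove int from cl → {E}

{E}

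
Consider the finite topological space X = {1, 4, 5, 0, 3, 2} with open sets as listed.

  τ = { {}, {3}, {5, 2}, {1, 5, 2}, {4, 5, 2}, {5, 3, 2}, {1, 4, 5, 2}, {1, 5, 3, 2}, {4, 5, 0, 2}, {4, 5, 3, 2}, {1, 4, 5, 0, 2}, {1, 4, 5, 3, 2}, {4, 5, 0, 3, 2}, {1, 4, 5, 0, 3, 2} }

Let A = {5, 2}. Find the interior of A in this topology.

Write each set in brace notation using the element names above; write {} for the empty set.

interior: largest open inside A is {5, 2} (from {}, {5, 2})

{5, 2}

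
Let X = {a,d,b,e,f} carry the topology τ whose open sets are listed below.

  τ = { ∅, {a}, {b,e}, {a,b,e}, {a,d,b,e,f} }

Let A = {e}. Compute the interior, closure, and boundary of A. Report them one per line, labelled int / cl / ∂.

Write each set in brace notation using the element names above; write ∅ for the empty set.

int(A) = ∅
cl(A)  = {d,b,e,f}
∂A     = {d,b,e,f}

opens ⊆ A: ∅; union → int = ∅
complement {a,d,b,f}; its interior {a}; cl(A) = X∖{a} = {d,b,e,f}
boundary = {d,b,e,f} ∖ ∅ = {d,b,e,f}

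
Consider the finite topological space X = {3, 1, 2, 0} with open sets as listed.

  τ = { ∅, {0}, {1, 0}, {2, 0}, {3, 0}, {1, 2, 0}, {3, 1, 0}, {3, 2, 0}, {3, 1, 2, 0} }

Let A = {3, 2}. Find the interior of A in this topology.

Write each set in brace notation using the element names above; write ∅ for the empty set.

∅

opens ⊆ A: ∅; union → int = ∅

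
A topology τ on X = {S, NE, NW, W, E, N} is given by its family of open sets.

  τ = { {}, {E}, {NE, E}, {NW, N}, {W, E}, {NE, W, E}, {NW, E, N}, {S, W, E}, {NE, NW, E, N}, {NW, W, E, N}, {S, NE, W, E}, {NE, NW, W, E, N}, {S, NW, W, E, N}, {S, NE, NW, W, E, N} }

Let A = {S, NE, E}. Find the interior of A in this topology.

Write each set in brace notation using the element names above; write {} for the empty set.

open subsets of A: {}, {E}, {NE, E}; so int(A) = {NE, E}

{NE, E}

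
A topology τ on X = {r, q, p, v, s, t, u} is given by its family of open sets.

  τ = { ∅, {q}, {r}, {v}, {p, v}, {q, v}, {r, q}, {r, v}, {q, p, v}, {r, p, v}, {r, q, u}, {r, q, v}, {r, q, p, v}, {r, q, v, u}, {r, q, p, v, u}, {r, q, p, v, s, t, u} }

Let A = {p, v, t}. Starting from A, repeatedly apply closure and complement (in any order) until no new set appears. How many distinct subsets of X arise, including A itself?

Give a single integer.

6

cl via duality: int({r, q, s, u}) = {r, q, u}, so X∖{r, q, u} = {p, v, s, t}
Write k for closure, c for complement:
  1. A     = {p, v, t}
  2. kA    = {p, v, s, t}
  3. cA    = {r, q, s, u}
  4. ckA   = {r, q, u}
  5. kcA   = {r, q, s, t, u}
  6. ckcA  = {p, v}
applying k or c yields no new set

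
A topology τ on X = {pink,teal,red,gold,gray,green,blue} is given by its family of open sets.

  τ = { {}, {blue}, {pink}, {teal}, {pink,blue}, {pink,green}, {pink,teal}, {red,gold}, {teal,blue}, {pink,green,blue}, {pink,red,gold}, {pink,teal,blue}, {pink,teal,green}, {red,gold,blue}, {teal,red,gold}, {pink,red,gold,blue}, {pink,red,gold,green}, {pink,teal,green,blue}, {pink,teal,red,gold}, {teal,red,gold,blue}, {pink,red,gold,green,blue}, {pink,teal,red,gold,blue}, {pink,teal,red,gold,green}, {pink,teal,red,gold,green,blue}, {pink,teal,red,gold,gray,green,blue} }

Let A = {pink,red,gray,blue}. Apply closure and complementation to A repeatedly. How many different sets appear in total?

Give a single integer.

complement {teal,gold,green}; its interior {teal}; cl(A) = X∖{teal} = {pink,red,gold,gray,green,blue}
With k = closure, c = complement:
  1. A     = {pink,red,gray,blue}
  2. kA    = {pink,red,gold,gray,green,blue}
  3. cA    = {teal,gold,green}
  4. ckA   = {teal}
  5. kcA   = {teal,red,gold,gray,green}
  6. kckA  = {teal,gray}
  7. ckcA  = {pink,blue}
  8. ckckA = {pink,red,gold,green,blue}
  9. kckcA = {pink,gray,green,blue}
  10. ckckcA = {teal,red,gold}
  11. kckckcA = {teal,red,gold,gray}
  12. ckckckcA = {pink,green,blue}
k, c of each give nothing new

12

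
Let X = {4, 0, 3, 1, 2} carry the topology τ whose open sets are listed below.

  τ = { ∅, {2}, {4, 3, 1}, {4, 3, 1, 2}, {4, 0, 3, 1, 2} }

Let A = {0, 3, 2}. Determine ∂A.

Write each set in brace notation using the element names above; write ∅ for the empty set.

interior: largest open inside A is {2} (from ∅, {2})
cl via duality: int({4, 1}) = ∅, so X∖∅ = {4, 0, 3, 1, 2}
cl∖int = {4, 0, 3, 1}

{4, 0, 3, 1}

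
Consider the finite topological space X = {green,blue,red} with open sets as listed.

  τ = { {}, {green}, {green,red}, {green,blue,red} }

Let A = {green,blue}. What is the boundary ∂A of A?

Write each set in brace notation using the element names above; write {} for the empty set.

{blue,red}

interior: largest open inside A is {green} (from {}, {green})
cl via duality: int({red}) = {}, so X∖{} = {green,blue,red}
cl∖int = {blue,red}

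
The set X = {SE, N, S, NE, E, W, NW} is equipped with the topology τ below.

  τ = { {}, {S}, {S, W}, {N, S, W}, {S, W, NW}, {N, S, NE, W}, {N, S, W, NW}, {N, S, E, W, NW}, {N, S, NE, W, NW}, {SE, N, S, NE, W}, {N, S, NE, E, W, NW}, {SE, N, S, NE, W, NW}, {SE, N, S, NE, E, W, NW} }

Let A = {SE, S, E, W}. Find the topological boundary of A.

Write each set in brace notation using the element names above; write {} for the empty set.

interior: largest open inside A is {S, W} (from {}, {S}, {S, W})
cl via duality: int({N, NE, NW}) = {}, so X∖{} = {SE, N, S, NE, E, W, NW}
cl∖int = {SE, N, NE, E, NW}

{SE, N, NE, E, NW}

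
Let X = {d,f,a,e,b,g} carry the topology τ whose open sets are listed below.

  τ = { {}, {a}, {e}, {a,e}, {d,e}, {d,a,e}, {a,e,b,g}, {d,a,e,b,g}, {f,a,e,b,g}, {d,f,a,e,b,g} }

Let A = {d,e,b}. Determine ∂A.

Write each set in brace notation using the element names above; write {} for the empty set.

open subsets of A: {}, {e}, {d,e}; so int(A) = {d,e}
closure: X∖int(X∖A) = X∖{a} = {d,f,e,b,g}
∂A = {d,f,e,b,g} minus {d,e} = {f,b,g}

{f,b,g}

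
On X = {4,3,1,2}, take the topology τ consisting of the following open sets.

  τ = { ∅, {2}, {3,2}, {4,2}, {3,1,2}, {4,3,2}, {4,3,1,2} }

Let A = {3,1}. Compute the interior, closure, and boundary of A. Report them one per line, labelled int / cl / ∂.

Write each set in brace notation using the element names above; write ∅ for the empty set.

interior: largest open inside A is ∅ (from ∅)
cl via duality: int({4,2}) = {4,2}, so X∖{4,2} = {3,1}
cl∖int = {3,1}

int(A) = ∅
cl(A)  = {3,1}
∂A     = {3,1}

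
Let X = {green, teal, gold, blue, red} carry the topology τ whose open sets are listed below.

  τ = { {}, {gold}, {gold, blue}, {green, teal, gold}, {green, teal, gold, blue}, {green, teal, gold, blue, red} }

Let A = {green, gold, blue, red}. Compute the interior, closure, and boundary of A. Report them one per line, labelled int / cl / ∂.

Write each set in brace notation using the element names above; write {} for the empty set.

interior: largest open inside A is {gold, blue} (from {}, {gold}, {gold, blue})
cl via duality: int({teal}) = {}, so X∖{} = {green, teal, gold, blue, red}
cl∖int = {green, teal, red}

int(A) = {gold, blue}
cl(A)  = {green, teal, gold, blue, red}
∂A     = {green, teal, red}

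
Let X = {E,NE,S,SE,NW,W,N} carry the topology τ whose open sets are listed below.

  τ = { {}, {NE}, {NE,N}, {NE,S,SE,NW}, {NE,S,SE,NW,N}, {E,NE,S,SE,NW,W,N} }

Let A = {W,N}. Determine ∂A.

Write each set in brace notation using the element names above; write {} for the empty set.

opens ⊆ A: {}; union → int = {}
complement {E,NE,S,SE,NW}; its interior {NE,S,SE,NW}; cl(A) = X∖{NE,S,SE,NW} = {E,W,N}
boundary = {E,W,N} ∖ {} = {E,W,N}

{E,W,N}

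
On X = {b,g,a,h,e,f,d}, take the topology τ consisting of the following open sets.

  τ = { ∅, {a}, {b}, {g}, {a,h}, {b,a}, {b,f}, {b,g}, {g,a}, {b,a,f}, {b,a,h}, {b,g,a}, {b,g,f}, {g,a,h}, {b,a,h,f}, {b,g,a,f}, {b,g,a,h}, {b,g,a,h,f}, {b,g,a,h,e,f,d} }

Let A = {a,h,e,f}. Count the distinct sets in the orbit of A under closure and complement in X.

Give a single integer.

8

cl via duality: int({b,g,d}) = {b,g}, so X∖{b,g} = {a,h,e,f,d}
Write k for closure, c for complement:
  1. A     = {a,h,e,f}
  2. kA    = {a,h,e,f,d}
  3. cA    = {b,g,d}
  4. ckA   = {b,g}
  5. kcA   = {b,g,e,f,d}
  6. ckcA  = {a,h}
  7. kckcA = {a,h,e,d}
  8. ckckcA = {b,g,f}
applying k or c yields no new set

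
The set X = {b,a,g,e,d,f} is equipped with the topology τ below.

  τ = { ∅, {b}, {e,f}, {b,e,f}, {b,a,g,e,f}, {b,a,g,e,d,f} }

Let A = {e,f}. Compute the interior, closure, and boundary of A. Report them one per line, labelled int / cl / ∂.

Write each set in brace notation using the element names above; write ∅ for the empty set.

U open, U⊆A: ∅, {e,f}. int(A) = ⋃ = {e,f}
X∖A={b,a,g,d}, int(X∖A)={b}, hence cl(A)={a,g,e,d,f}
∂A: remove int from cl → {a,g,d}

int(A) = {e,f}
cl(A)  = {a,g,e,d,f}
∂A     = {a,g,d}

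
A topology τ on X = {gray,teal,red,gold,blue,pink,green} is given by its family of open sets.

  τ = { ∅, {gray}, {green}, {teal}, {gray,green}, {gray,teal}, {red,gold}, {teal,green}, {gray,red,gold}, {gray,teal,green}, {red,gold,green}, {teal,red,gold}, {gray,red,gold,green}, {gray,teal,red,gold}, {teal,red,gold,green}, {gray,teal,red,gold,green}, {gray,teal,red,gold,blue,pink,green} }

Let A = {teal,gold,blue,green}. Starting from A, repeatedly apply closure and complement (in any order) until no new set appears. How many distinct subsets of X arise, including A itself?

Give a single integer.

closure: X∖int(X∖A) = X∖{gray} = {teal,red,gold,blue,pink,green}
Let k=closure and c=complement:
  1. A     = {teal,gold,blue,green}
  2. kA    = {teal,red,gold,blue,pink,green}
  3. cA    = {gray,red,pink}
  4. ckA   = {gray}
  5. kcA   = {gray,red,gold,blue,pink}
  6. kckA  = {gray,blue,pink}
  7. ckcA  = {teal,green}
  8. ckckA = {teal,red,gold,green}
  9. kckcA = {teal,blue,pink,green}
  10. ckckcA = {gray,red,gold}
— saturated at 10

10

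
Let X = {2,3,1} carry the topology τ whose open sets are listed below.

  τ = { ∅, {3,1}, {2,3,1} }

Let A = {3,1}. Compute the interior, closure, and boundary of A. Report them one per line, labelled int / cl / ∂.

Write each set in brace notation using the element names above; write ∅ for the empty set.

int(A) = {3,1}
cl(A)  = {2,3,1}
∂A     = {2}

opens ⊆ A: ∅, {3,1}; union → int = {3,1}
complement {2}; its interior ∅; cl(A) = X∖∅ = {2,3,1}
boundary = {2,3,1} ∖ {3,1} = {2}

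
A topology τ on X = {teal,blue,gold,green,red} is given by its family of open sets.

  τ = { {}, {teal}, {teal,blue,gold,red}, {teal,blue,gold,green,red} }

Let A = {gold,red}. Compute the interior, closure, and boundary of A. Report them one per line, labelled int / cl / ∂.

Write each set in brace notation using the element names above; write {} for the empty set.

U open, U⊆A: {}. int(A) = ⋃ = {}
X∖A={teal,blue,green}, int(X∖A)={teal}, hence cl(A)={blue,gold,green,red}
∂A: remove int from cl → {blue,gold,green,red}

int(A) = {}
cl(A)  = {blue,gold,green,red}
∂A     = {blue,gold,green,red}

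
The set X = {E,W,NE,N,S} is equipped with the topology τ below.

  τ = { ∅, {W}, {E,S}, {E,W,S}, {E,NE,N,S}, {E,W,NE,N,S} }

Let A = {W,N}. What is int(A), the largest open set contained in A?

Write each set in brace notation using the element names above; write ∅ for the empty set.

{W}

opens ⊆ A: ∅, {W}; union → int = {W}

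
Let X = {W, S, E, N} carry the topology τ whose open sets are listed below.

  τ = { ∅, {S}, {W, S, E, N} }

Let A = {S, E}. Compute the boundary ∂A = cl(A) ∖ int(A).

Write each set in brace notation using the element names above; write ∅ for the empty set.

{W, E, N}

opens ⊆ A: ∅, {S}; union → int = {S}
complement {W, N}; its interior ∅; cl(A) = X∖∅ = {W, S, E, N}
boundary = {W, S, E, N} ∖ {S} = {W, E, N}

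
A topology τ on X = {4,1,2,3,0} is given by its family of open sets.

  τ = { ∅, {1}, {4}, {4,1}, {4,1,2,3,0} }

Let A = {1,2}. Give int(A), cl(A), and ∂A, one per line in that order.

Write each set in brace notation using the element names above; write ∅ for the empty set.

interior: largest open inside A is {1} (from ∅, {1})
cl via duality: int({4,3,0}) = {4}, so X∖{4} = {1,2,3,0}
cl∖int = {2,3,0}

int(A) = {1}
cl(A)  = {1,2,3,0}
∂A     = {2,3,0}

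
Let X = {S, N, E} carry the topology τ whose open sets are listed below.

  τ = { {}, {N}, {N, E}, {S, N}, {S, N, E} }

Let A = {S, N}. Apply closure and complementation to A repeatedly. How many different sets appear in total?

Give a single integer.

4

cl via duality: int({E}) = {}, so X∖{} = {S, N, E}
Write k for closure, c for complement:
  1. A     = {S, N}
  2. kA    = {S, N, E}
  3. cA    = {E}
  4. ckA   = {}
applying k or c yields no new set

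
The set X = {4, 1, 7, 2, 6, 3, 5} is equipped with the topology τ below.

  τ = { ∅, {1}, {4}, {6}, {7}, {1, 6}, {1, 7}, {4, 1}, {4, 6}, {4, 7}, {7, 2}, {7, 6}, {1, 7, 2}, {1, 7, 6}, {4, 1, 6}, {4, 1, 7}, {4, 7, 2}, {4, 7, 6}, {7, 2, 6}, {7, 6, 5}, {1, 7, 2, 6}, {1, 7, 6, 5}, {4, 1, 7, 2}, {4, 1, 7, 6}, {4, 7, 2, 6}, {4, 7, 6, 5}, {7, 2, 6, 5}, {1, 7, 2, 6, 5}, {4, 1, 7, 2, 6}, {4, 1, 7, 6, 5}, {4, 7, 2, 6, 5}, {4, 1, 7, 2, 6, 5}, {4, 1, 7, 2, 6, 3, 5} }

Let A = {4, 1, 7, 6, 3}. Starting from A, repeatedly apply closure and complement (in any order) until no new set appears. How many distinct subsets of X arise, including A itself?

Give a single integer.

complement {2, 5}; its interior ∅; cl(A) = X∖∅ = {4, 1, 7, 2, 6, 3, 5}
With k = closure, c = complement:
  1. A     = {4, 1, 7, 6, 3}
  2. kA    = {4, 1, 7, 2, 6, 3, 5}
  3. cA    = {2, 5}
  4. ckA   = ∅
  5. kcA   = {2, 3, 5}
  6. ckcA  = {4, 1, 7, 6}
k, c of each give nothing new

6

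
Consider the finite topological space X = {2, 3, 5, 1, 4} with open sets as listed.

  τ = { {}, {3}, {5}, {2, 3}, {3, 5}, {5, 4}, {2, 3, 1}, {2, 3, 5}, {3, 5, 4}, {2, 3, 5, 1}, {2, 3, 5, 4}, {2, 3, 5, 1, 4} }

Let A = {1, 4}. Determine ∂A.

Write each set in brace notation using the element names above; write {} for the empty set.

{1, 4}

open subsets of A: {}; so int(A) = {}
closure: X∖int(X∖A) = X∖{2, 3, 5} = {1, 4}
∂A = {1, 4} minus {} = {1, 4}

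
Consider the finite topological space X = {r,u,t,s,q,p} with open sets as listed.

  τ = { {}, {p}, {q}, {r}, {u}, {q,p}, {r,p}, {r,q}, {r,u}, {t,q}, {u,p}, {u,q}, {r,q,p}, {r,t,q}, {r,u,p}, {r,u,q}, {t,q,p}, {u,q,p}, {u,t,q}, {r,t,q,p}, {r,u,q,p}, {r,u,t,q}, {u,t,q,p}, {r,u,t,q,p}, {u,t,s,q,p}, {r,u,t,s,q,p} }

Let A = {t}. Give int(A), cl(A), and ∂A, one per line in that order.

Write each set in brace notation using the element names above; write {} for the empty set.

int(A) = {}
cl(A)  = {t,s}
∂A     = {t,s}

U open, U⊆A: {}. int(A) = ⋃ = {}
X∖A={r,u,s,q,p}, int(X∖A)={r,u,q,p}, hence cl(A)={t,s}
∂A: remove int from cl → {t,s}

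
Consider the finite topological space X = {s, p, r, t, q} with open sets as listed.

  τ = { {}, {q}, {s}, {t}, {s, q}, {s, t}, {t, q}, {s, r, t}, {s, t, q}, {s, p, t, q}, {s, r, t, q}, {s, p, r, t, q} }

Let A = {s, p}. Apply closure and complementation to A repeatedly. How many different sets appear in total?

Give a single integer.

6

X∖A={r, t, q}, int(X∖A)={t, q}, hence cl(A)={s, p, r}
Orbit (k=closure, c=complement):
  1. A     = {s, p}
  2. kA    = {s, p, r}
  3. cA    = {r, t, q}
  4. ckA   = {t, q}
  5. kcA   = {p, r, t, q}
  6. ckcA  = {s}
(closed under both — stop)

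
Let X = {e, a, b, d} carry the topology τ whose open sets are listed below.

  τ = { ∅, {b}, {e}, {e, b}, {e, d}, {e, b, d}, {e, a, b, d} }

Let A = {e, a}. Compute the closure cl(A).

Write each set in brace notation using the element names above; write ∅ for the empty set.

{e, a, d}

cl via duality: int({b, d}) = {b}, so X∖{b} = {e, a, d}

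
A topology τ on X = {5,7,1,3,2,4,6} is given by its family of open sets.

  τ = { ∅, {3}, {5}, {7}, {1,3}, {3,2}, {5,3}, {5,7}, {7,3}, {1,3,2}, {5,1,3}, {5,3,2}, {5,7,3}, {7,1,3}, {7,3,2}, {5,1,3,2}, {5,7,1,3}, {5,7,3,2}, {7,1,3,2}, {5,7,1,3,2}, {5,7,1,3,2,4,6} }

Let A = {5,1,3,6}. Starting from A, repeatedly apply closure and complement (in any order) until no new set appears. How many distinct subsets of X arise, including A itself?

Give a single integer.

closure: X∖int(X∖A) = X∖{7} = {5,1,3,2,4,6}
Let k=closure and c=complement:
  1. A     = {5,1,3,6}
  2. kA    = {5,1,3,2,4,6}
  3. cA    = {7,2,4}
  4. ckA   = {7}
  5. kcA   = {7,2,4,6}
  6. kckA  = {7,4,6}
  7. ckcA  = {5,1,3}
  8. ckckA = {5,1,3,2}
— saturated at 8

8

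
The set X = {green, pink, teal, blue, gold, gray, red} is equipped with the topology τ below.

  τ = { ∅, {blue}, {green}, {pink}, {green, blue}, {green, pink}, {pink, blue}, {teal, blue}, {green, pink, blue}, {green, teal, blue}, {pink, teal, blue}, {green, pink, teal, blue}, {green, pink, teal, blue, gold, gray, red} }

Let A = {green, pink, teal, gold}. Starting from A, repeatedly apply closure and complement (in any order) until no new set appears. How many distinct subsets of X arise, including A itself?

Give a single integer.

closure: X∖int(X∖A) = X∖{blue} = {green, pink, teal, gold, gray, red}
Let k=closure and c=complement:
  1. A     = {green, pink, teal, gold}
  2. kA    = {green, pink, teal, gold, gray, red}
  3. cA    = {blue, gray, red}
  4. ckA   = {blue}
  5. kcA   = {teal, blue, gold, gray, red}
  6. ckcA  = {green, pink}
  7. kckcA = {green, pink, gold, gray, red}
  8. ckckcA = {teal, blue}
— saturated at 8

8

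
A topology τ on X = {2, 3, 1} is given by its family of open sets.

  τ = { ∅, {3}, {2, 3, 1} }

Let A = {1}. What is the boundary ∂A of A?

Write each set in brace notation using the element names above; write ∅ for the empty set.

opens ⊆ A: ∅; union → int = ∅
complement {2, 3}; its interior {3}; cl(A) = X∖{3} = {2, 1}
boundary = {2, 1} ∖ ∅ = {2, 1}

{2, 1}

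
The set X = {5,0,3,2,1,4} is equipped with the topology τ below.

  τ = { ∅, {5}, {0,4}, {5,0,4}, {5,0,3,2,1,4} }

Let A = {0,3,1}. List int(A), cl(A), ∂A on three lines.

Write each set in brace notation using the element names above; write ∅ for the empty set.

int(A) = ∅
cl(A)  = {0,3,2,1,4}
∂A     = {0,3,2,1,4}

opens ⊆ A: ∅; union → int = ∅
complement {5,2,4}; its interior {5}; cl(A) = X∖{5} = {0,3,2,1,4}
boundary = {0,3,2,1,4} ∖ ∅ = {0,3,2,1,4}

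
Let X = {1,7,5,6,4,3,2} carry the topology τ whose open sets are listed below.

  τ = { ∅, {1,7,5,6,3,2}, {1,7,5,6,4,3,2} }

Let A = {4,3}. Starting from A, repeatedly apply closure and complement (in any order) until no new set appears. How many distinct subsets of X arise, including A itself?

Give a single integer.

complement {1,7,5,6,2}; its interior ∅; cl(A) = X∖∅ = {1,7,5,6,4,3,2}
With k = closure, c = complement:
  1. A     = {4,3}
  2. kA    = {1,7,5,6,4,3,2}
  3. cA    = {1,7,5,6,2}
  4. ckA   = ∅
k, c of each give nothing new

4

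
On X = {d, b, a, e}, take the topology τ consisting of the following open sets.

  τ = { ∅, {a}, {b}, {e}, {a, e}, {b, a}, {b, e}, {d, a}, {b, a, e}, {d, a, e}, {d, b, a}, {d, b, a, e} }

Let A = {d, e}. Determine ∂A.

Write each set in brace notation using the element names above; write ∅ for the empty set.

{d}

interior: largest open inside A is {e} (from ∅, {e})
cl via duality: int({b, a}) = {b, a}, so X∖{b, a} = {d, e}
cl∖int = {d}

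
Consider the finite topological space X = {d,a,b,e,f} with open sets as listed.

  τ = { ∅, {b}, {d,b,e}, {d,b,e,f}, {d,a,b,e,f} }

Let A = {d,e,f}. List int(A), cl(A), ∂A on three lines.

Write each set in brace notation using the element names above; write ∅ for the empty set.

open subsets of A: ∅; so int(A) = ∅
closure: X∖int(X∖A) = X∖{b} = {d,a,e,f}
∂A = {d,a,e,f} minus ∅ = {d,a,e,f}

int(A) = ∅
cl(A)  = {d,a,e,f}
∂A     = {d,a,e,f}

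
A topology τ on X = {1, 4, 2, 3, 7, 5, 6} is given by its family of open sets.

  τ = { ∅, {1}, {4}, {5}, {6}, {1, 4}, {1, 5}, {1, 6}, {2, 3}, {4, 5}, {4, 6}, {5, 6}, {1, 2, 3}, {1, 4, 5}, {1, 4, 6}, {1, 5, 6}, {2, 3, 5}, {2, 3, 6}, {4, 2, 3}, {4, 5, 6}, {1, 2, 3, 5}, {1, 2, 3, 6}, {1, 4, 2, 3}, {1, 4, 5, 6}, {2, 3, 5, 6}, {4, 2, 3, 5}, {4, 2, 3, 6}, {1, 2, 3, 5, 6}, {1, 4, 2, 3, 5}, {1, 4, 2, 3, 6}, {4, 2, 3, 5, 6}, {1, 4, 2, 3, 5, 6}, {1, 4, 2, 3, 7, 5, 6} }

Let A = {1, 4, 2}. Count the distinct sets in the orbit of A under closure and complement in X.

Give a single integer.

10

closure: X∖int(X∖A) = X∖{5, 6} = {1, 4, 2, 3, 7}
Let k=closure and c=complement:
  1. A     = {1, 4, 2}
  2. kA    = {1, 4, 2, 3, 7}
  3. cA    = {3, 7, 5, 6}
  4. ckA   = {5, 6}
  5. kcA   = {2, 3, 7, 5, 6}
  6. kckA  = {7, 5, 6}
  7. ckcA  = {1, 4}
  8. ckckA = {1, 4, 2, 3}
  9. kckcA = {1, 4, 7}
  10. ckckcA = {2, 3, 5, 6}
— saturated at 10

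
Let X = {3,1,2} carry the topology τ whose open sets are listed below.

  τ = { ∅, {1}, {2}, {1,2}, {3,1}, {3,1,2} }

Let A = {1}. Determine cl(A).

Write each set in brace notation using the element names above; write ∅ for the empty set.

{3,1}

cl via duality: int({3,2}) = {2}, so X∖{2} = {3,1}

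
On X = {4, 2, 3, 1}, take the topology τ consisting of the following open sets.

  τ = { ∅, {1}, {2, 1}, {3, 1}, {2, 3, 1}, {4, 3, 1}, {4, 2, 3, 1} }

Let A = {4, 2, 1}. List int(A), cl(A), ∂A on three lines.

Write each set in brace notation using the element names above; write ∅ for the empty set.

U open, U⊆A: ∅, {1}, {2, 1}. int(A) = ⋃ = {2, 1}
X∖A={3}, int(X∖A)=∅, hence cl(A)={4, 2, 3, 1}
∂A: remove int from cl → {4, 3}

int(A) = {2, 1}
cl(A)  = {4, 2, 3, 1}
∂A     = {4, 3}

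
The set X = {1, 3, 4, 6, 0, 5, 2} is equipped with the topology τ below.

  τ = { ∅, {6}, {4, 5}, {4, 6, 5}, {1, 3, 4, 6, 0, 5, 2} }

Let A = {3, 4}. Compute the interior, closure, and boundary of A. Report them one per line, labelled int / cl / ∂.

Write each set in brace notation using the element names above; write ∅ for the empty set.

interior: largest open inside A is ∅ (from ∅)
cl via duality: int({1, 6, 0, 5, 2}) = {6}, so X∖{6} = {1, 3, 4, 0, 5, 2}
cl∖int = {1, 3, 4, 0, 5, 2}

int(A) = ∅
cl(A)  = {1, 3, 4, 0, 5, 2}
∂A     = {1, 3, 4, 0, 5, 2}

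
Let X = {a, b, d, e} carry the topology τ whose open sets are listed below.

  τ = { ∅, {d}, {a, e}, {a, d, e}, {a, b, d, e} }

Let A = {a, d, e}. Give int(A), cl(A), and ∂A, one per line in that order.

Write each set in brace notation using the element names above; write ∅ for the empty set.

int(A) = {a, d, e}
cl(A)  = {a, b, d, e}
∂A     = {b}

interior: largest open inside A is {a, d, e} (from ∅, {d}, {a, e}, {a, d, e})
cl via duality: int({b}) = ∅, so X∖∅ = {a, b, d, e}
cl∖int = {b}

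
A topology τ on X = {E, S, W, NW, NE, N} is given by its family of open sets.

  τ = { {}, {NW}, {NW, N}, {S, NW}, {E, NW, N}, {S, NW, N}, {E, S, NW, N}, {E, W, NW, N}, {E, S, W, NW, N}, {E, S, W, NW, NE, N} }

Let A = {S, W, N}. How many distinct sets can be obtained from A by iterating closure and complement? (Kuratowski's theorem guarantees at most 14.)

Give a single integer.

6

closure: X∖int(X∖A) = X∖{NW} = {E, S, W, NE, N}
Let k=closure and c=complement:
  1. A     = {S, W, N}
  2. kA    = {E, S, W, NE, N}
  3. cA    = {E, NW, NE}
  4. ckA   = {NW}
  5. kcA   = {E, S, W, NW, NE, N}
  6. ckcA  = {}
— saturated at 6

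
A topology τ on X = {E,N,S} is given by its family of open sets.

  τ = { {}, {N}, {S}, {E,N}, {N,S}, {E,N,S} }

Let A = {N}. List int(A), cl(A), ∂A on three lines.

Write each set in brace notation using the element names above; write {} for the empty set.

open subsets of A: {}, {N}; so int(A) = {N}
closure: X∖int(X∖A) = X∖{S} = {E,N}
∂A = {E,N} minus {N} = {E}

int(A) = {N}
cl(A)  = {E,N}
∂A     = {E}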